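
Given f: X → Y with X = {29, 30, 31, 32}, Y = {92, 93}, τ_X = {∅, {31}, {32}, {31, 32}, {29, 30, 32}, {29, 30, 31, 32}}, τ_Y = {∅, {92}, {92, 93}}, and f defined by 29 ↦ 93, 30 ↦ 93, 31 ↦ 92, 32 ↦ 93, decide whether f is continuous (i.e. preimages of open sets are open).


f IS continuous.

Compute f^{-1}(U) for each U ∈ τ_Y:
  U = ∅: f^{-1}(U) = ∅ ∈ τ_X ✓.
  U = {92}: f^{-1}(U) = {31} ∈ τ_X ✓.
  U = {92, 93}: f^{-1}(U) = {29, 30, 31, 32} ∈ τ_X ✓.
Every preimage lies in τ_X, so f IS continuous.


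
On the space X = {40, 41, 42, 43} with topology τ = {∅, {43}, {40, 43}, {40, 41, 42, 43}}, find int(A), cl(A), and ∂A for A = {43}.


int(A) = {43}, cl(A) = {40, 41, 42, 43}, ∂A = {40, 41, 42}.

Closed sets in (X, τ) are complements of opens:
  closed(X, τ) = {∅, {41, 42}, {40, 41, 42}, {40, 41, 42, 43}}.
int(A) = ⋃ {U ∈ τ : U ⊆ A}. Opens contained in A: ∅, {43}.
Taking the union of these: int(A) = {43}.
cl(A) = ⋂ {C closed : A ⊆ C}. Closed sets containing A: {40, 41, 42, 43}.
Intersecting these: cl(A) = {40, 41, 42, 43}.
∂A = cl(A) ∖ int(A) = {40, 41, 42, 43} ∖ {43} = {40, 41, 42}.


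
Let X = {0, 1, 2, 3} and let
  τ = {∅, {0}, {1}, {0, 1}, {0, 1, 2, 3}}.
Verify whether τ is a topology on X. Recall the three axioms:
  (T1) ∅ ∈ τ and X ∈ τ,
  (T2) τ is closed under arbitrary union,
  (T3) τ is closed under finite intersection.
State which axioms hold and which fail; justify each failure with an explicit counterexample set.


τ IS a topology on X.

Axiom (T1): ∅ ∈ τ? Yes; X ∈ τ? Yes.
Axiom (T2/T3): check pairwise unions and intersections of members of τ.
All pairwise intersections and unions checked — each lies in τ. Therefore τ satisfies (T1), (T2), (T3): it IS a topology on X.


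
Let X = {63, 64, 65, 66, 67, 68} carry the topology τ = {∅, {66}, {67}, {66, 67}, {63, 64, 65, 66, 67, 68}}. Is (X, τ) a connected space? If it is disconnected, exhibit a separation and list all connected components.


(X, τ) is connected.

Find clopen sets (U ∈ τ with X ∖ U ∈ τ):
  U = ∅, X ∖ U = {63, 64, 65, 66, 67, 68} — both open, so U is clopen.
  U = {63, 64, 65, 66, 67, 68}, X ∖ U = ∅ — both open, so U is clopen.
Only trivial clopens (∅ and X) exist, so (X, τ) is connected.
Compute connected components by grouping points that agree on all clopens:
  component: {63, 64, 65, 66, 67, 68}


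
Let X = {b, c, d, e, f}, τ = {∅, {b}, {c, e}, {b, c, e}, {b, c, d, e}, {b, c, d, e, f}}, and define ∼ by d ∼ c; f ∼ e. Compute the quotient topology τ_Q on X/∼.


X/∼ = {[b], [c=d], [e=f]}; |τ_Q| = 3.

Equivalence classes: [b], [c=d], [e=f].
Quotient map π: X → X/∼ sends b ↦ [b], c ↦ [c=d], d ↦ [c=d], e ↦ [e=f], f ↦ [e=f].
For each subset V ⊆ X/∼, compute π^{-1}(V) ⊆ X and check whether π^{-1}(V) ∈ τ. V is open in τ_Q iff π^{-1}(V) ∈ τ.
  V = {}: π^{-1}(V) = ∅ ∈ τ ✓.
  V = {[b]}: π^{-1}(V) = {b} ∈ τ ✓.
  V = {[c=d]}: π^{-1}(V) = {c, d} ∉ τ ✗.
  V = {[b], [c=d]}: π^{-1}(V) = {b, c, d} ∉ τ ✗.
  V = {[e=f]}: π^{-1}(V) = {e, f} ∉ τ ✗.
  V = {[b], [e=f]}: π^{-1}(V) = {b, e, f} ∉ τ ✗.
  V = {[c=d], [e=f]}: π^{-1}(V) = {c, d, e, f} ∉ τ ✗.
  V = {[b], [c=d], [e=f]}: π^{-1}(V) = {b, c, d, e, f} ∈ τ ✓.
Open sets in the quotient: τ_Q = {{}, {[b]}, {[b], [c=d], [e=f]}} (3 elements).


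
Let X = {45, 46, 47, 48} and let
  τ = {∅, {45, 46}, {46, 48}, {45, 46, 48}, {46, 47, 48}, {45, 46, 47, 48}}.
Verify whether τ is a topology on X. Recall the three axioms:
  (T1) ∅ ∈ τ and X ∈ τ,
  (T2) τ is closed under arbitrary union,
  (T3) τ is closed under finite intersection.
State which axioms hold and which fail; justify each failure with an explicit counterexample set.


τ is NOT a topology on X.

Axiom (T1): ∅ ∈ τ? Yes; X ∈ τ? Yes.
Axiom (T2/T3): check pairwise unions and intersections of members of τ.
Counterexample for (T3): {45, 46} ∩ {46, 48} = {46} ∉ τ. Therefore τ is NOT a topology.


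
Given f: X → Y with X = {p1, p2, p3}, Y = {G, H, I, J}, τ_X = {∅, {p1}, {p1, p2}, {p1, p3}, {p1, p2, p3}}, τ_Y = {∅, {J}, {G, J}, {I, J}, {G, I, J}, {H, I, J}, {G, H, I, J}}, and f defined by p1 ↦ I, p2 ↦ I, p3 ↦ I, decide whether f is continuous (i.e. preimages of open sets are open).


f IS continuous.

Compute f^{-1}(U) for each U ∈ τ_Y:
  U = ∅: f^{-1}(U) = ∅ ∈ τ_X ✓.
  U = {J}: f^{-1}(U) = ∅ ∈ τ_X ✓.
  U = {G, J}: f^{-1}(U) = ∅ ∈ τ_X ✓.
  U = {I, J}: f^{-1}(U) = {p1, p2, p3} ∈ τ_X ✓.
  U = {G, I, J}: f^{-1}(U) = {p1, p2, p3} ∈ τ_X ✓.
  U = {H, I, J}: f^{-1}(U) = {p1, p2, p3} ∈ τ_X ✓.
  U = {G, H, I, J}: f^{-1}(U) = {p1, p2, p3} ∈ τ_X ✓.
Every preimage lies in τ_X, so f IS continuous.


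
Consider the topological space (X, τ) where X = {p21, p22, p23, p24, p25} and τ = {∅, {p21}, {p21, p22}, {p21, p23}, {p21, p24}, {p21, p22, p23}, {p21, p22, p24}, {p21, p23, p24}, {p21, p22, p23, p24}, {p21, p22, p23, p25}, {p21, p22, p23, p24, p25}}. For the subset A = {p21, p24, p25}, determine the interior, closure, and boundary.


int(A) = {p21, p24}, cl(A) = {p21, p22, p23, p24, p25}, ∂A = {p22, p23, p25}.

Closed sets in (X, τ) are complements of opens:
  closed(X, τ) = {∅, {p24}, {p25}, {p22, p25}, {p23, p25}, {p24, p25}, {p22, p23, p25}, {p22, p24, p25}, {p23, p24, p25}, {p22, p23, p24, p25}, {p21, p22, p23, p24, p25}}.
int(A) = ⋃ {U ∈ τ : U ⊆ A}. Opens contained in A: ∅, {p21}, {p21, p24}.
Taking the union of these: int(A) = {p21, p24}.
cl(A) = ⋂ {C closed : A ⊆ C}. Closed sets containing A: {p21, p22, p23, p24, p25}.
Intersecting these: cl(A) = {p21, p22, p23, p24, p25}.
∂A = cl(A) ∖ int(A) = {p21, p22, p23, p24, p25} ∖ {p21, p24} = {p22, p23, p25}.


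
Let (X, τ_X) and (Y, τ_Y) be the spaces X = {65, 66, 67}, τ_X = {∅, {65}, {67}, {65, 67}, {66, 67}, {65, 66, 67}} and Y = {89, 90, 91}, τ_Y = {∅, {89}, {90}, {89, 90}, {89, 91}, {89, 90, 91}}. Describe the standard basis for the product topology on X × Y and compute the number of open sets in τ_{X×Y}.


Basis B = {∅ × ∅, {65} × {89}, {65} × {90}, {67} × {89}, {67} × {90}, {65} × {89, 90}, {65} × {89, 91}, {65, 67} × {89}, {65, 67} × {90}, {66, 67} × {89}, {66, 67} × {90}, {67} × {89, 90}, {67} × {89, 91}, {65} × {89, 90, 91}, {65, 66, 67} × {89}, {65, 66, 67} × {90}, {67} × {89, 90, 91}, {65, 67} × {89, 90}, {65, 67} × {89, 91}, {66, 67} × {89, 90}, {66, 67} × {89, 91}, {65, 67} × {89, 90, 91}, {65, 66, 67} × {89, 90}, {65, 66, 67} × {89, 91}, {66, 67} × {89, 90, 91}, {65, 66, 67} × {89, 90, 91}}; |τ_{X×Y}| = 108.

Enumerate products U × V with U ∈ τ_X, V ∈ τ_Y (deduplicated):
  ∅ × ∅ = {} (∅)
  {65} × {89} = {(65,89)}
  {65} × {90} = {(65,90)}
  {67} × {89} = {(67,89)}
  {67} × {90} = {(67,90)}
  {65} × {89, 90} = {(65,89), (65,90)}
  {65} × {89, 91} = {(65,89), (65,91)}
  {65, 67} × {89} = {(65,89), (67,89)}
  {65, 67} × {90} = {(65,90), (67,90)}
  {66, 67} × {89} = {(66,89), (67,89)}
  {66, 67} × {90} = {(66,90), (67,90)}
  {67} × {89, 90} = {(67,89), (67,90)}
  {67} × {89, 91} = {(67,89), (67,91)}
  {65} × {89, 90, 91} = {(65,89), (65,90), (65,91)}
  {65, 66, 67} × {89} = {(65,89), (66,89), (67,89)}
  {65, 66, 67} × {90} = {(65,90), (66,90), (67,90)}
  {67} × {89, 90, 91} = {(67,89), (67,90), (67,91)}
  {65, 67} × {89, 90} = {(65,89), (65,90), (67,89), (67,90)}
  {65, 67} × {89, 91} = {(65,89), (65,91), (67,89), (67,91)}
  {66, 67} × {89, 90} = {(66,89), (66,90), (67,89), (67,90)}
  {66, 67} × {89, 91} = {(66,89), (66,91), (67,89), (67,91)}
  {65, 67} × {89, 90, 91} = {(65,89), (65,90), (65,91), (67,89), (67,90), (67,91)}
  {65, 66, 67} × {89, 90} = {(65,89), (65,90), (66,89), (66,90), (67,89), (67,90)}
  {65, 66, 67} × {89, 91} = {(65,89), (65,91), (66,89), (66,91), (67,89), (67,91)}
  {66, 67} × {89, 90, 91} = {(66,89), (66,90), (66,91), (67,89), (67,90), (67,91)}
  {65, 66, 67} × {89, 90, 91} = {(65,89), (65,90), (65,91), (66,89), (66,90), (66,91), (67,89), (67,90), (67,91)}
These 26 distinct sets form the basis B.
Close under arbitrary unions to get τ_{X×Y}; counting gives |τ_{X×Y}| = 108.


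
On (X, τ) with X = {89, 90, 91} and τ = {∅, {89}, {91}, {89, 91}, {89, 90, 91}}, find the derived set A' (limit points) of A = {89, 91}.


A' = {90}

For each x ∈ X, list the open sets U ∈ τ with x ∈ U, then check whether U ∩ (A ∖ {x}) ≠ ∅ for every such U.
  x = 89: open {89} ∋ x has {89} ∩ (A ∖ {89}) = ∅, so x is NOT a limit point.
  x = 90: opens ∋ x are {89, 90, 91}; each meets A ∖ {90}, so x IS a limit point.
  x = 91: open {91} ∋ x has {91} ∩ (A ∖ {91}) = ∅, so x is NOT a limit point.
Collecting: A' = {90}.


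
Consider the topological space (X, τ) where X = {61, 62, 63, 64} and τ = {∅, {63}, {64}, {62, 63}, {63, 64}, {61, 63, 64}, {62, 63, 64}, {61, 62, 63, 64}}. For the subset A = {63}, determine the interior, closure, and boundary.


int(A) = {63}, cl(A) = {61, 62, 63}, ∂A = {61, 62}.

Closed sets in (X, τ) are complements of opens:
  closed(X, τ) = {∅, {61}, {62}, {61, 62}, {61, 64}, {61, 62, 63}, {61, 62, 64}, {61, 62, 63, 64}}.
int(A) = ⋃ {U ∈ τ : U ⊆ A}. Opens contained in A: ∅, {63}.
Taking the union of these: int(A) = {63}.
cl(A) = ⋂ {C closed : A ⊆ C}. Closed sets containing A: {61, 62, 63}, {61, 62, 63, 64}.
Intersecting these: cl(A) = {61, 62, 63}.
∂A = cl(A) ∖ int(A) = {61, 62, 63} ∖ {63} = {61, 62}.


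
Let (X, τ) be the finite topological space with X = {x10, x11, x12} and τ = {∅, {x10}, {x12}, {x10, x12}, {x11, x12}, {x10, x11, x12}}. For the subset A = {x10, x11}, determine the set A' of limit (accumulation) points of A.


A' = ∅

For each x ∈ X, list the open sets U ∈ τ with x ∈ U, then check whether U ∩ (A ∖ {x}) ≠ ∅ for every such U.
  x = x10: open {x10} ∋ x has {x10} ∩ (A ∖ {x10}) = ∅, so x is NOT a limit point.
  x = x11: open {x11, x12} ∋ x has {x11, x12} ∩ (A ∖ {x11}) = ∅, so x is NOT a limit point.
  x = x12: open {x12} ∋ x has {x12} ∩ (A ∖ {x12}) = ∅, so x is NOT a limit point.
Collecting: A' = ∅.


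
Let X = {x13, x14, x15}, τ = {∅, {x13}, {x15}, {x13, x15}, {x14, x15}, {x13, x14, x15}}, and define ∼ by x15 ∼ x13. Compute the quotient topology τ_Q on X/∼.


X/∼ = {[x13=x15], [x14]}; |τ_Q| = 3.

Equivalence classes: [x13=x15], [x14].
Quotient map π: X → X/∼ sends x13 ↦ [x13=x15], x14 ↦ [x14], x15 ↦ [x13=x15].
For each subset V ⊆ X/∼, compute π^{-1}(V) ⊆ X and check whether π^{-1}(V) ∈ τ. V is open in τ_Q iff π^{-1}(V) ∈ τ.
  V = {}: π^{-1}(V) = ∅ ∈ τ ✓.
  V = {[x13=x15]}: π^{-1}(V) = {x13, x15} ∈ τ ✓.
  V = {[x14]}: π^{-1}(V) = {x14} ∉ τ ✗.
  V = {[x13=x15], [x14]}: π^{-1}(V) = {x13, x14, x15} ∈ τ ✓.
Open sets in the quotient: τ_Q = {{}, {[x13=x15]}, {[x13=x15], [x14]}} (3 elements).


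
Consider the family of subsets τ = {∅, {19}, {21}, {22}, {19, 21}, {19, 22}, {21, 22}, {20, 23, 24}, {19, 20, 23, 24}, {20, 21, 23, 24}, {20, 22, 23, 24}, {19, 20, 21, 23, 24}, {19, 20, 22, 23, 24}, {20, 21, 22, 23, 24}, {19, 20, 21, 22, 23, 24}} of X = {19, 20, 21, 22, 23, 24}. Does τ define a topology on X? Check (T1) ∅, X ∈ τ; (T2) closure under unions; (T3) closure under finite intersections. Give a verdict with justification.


τ is NOT a topology on X.

Axiom (T1): ∅ ∈ τ? Yes; X ∈ τ? Yes.
Axiom (T2/T3): check pairwise unions and intersections of members of τ.
Counterexample for (T2): {19} ∪ {21, 22} = {19, 21, 22} ∉ τ. Therefore τ is NOT a topology.


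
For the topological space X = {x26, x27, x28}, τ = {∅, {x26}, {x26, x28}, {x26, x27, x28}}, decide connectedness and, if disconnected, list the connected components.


(X, τ) is connected.

Find clopen sets (U ∈ τ with X ∖ U ∈ τ):
  U = ∅, X ∖ U = {x26, x27, x28} — both open, so U is clopen.
  U = {x26, x27, x28}, X ∖ U = ∅ — both open, so U is clopen.
Only trivial clopens (∅ and X) exist, so (X, τ) is connected.
Compute connected components by grouping points that agree on all clopens:
  component: {x26, x27, x28}


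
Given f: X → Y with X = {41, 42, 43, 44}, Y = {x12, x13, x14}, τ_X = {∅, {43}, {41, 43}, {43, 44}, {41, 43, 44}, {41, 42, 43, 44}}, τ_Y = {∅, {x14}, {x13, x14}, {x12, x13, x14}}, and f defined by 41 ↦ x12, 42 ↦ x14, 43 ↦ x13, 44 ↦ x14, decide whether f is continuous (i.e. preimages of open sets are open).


f is NOT continuous.

Compute f^{-1}(U) for each U ∈ τ_Y:
  U = ∅: f^{-1}(U) = ∅ ∈ τ_X ✓.
  U = {x14}: f^{-1}(U) = {42, 44} ∉ τ_X ✗.
  U = {x13, x14}: f^{-1}(U) = {42, 43, 44} ∉ τ_X ✗.
  U = {x12, x13, x14}: f^{-1}(U) = {41, 42, 43, 44} ∈ τ_X ✓.
Found U = {x14} with f^{-1}(U) = {42, 44} not in τ_X. Therefore f is NOT continuous.


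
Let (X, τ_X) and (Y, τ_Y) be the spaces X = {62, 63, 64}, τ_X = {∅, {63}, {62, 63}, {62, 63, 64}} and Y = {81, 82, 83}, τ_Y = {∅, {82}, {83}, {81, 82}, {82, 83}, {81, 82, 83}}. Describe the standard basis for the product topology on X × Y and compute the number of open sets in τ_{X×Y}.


Basis B = {∅ × ∅, {63} × {82}, {63} × {83}, {62, 63} × {82}, {62, 63} × {83}, {63} × {81, 82}, {63} × {82, 83}, {62, 63, 64} × {82}, {62, 63, 64} × {83}, {63} × {81, 82, 83}, {62, 63} × {81, 82}, {62, 63} × {82, 83}, {62, 63} × {81, 82, 83}, {62, 63, 64} × {81, 82}, {62, 63, 64} × {82, 83}, {62, 63, 64} × {81, 82, 83}}; |τ_{X×Y}| = 40.

Enumerate products U × V with U ∈ τ_X, V ∈ τ_Y (deduplicated):
  ∅ × ∅ = {} (∅)
  {63} × {82} = {(63,82)}
  {63} × {83} = {(63,83)}
  {62, 63} × {82} = {(62,82), (63,82)}
  {62, 63} × {83} = {(62,83), (63,83)}
  {63} × {81, 82} = {(63,81), (63,82)}
  {63} × {82, 83} = {(63,82), (63,83)}
  {62, 63, 64} × {82} = {(62,82), (63,82), (64,82)}
  {62, 63, 64} × {83} = {(62,83), (63,83), (64,83)}
  {63} × {81, 82, 83} = {(63,81), (63,82), (63,83)}
  {62, 63} × {81, 82} = {(62,81), (62,82), (63,81), (63,82)}
  {62, 63} × {82, 83} = {(62,82), (62,83), (63,82), (63,83)}
  {62, 63} × {81, 82, 83} = {(62,81), (62,82), (62,83), (63,81), (63,82), (63,83)}
  {62, 63, 64} × {81, 82} = {(62,81), (62,82), (63,81), (63,82), (64,81), (64,82)}
  {62, 63, 64} × {82, 83} = {(62,82), (62,83), (63,82), (63,83), (64,82), (64,83)}
  {62, 63, 64} × {81, 82, 83} = {(62,81), (62,82), (62,83), (63,81), (63,82), (63,83), (64,81), (64,82), (64,83)}
These 16 distinct sets form the basis B.
Close under arbitrary unions to get τ_{X×Y}; counting gives |τ_{X×Y}| = 40.


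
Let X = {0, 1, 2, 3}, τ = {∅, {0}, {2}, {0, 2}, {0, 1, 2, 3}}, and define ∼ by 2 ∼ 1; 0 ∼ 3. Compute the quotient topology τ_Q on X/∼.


X/∼ = {[0=3], [1=2]}; |τ_Q| = 2.

Equivalence classes: [0=3], [1=2].
Quotient map π: X → X/∼ sends 0 ↦ [0=3], 1 ↦ [1=2], 2 ↦ [1=2], 3 ↦ [0=3].
For each subset V ⊆ X/∼, compute π^{-1}(V) ⊆ X and check whether π^{-1}(V) ∈ τ. V is open in τ_Q iff π^{-1}(V) ∈ τ.
  V = {}: π^{-1}(V) = ∅ ∈ τ ✓.
  V = {[0=3]}: π^{-1}(V) = {0, 3} ∉ τ ✗.
  V = {[1=2]}: π^{-1}(V) = {1, 2} ∉ τ ✗.
  V = {[0=3], [1=2]}: π^{-1}(V) = {0, 1, 2, 3} ∈ τ ✓.
Open sets in the quotient: τ_Q = {{}, {[0=3], [1=2]}} (2 elements).


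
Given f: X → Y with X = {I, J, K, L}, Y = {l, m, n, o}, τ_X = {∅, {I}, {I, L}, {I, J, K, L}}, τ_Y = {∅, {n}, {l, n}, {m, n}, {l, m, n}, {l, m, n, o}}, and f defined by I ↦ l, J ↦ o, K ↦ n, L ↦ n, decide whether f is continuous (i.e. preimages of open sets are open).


f is NOT continuous.

Compute f^{-1}(U) for each U ∈ τ_Y:
  U = ∅: f^{-1}(U) = ∅ ∈ τ_X ✓.
  U = {n}: f^{-1}(U) = {K, L} ∉ τ_X ✗.
  U = {l, n}: f^{-1}(U) = {I, K, L} ∉ τ_X ✗.
  U = {m, n}: f^{-1}(U) = {K, L} ∉ τ_X ✗.
  U = {l, m, n}: f^{-1}(U) = {I, K, L} ∉ τ_X ✗.
  U = {l, m, n, o}: f^{-1}(U) = {I, J, K, L} ∈ τ_X ✓.
Found U = {n} with f^{-1}(U) = {K, L} not in τ_X. Therefore f is NOT continuous.


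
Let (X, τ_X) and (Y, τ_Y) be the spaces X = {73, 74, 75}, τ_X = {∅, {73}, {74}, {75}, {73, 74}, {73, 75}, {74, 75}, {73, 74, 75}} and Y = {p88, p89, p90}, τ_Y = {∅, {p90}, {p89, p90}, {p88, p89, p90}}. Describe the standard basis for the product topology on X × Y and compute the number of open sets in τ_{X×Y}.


Basis B = {∅ × ∅, {73} × {p90}, {74} × {p90}, {75} × {p90}, {73} × {p89, p90}, {73, 74} × {p90}, {73, 75} × {p90}, {74} × {p89, p90}, {74, 75} × {p90}, {75} × {p89, p90}, {73} × {p88, p89, p90}, {73, 74, 75} × {p90}, {74} × {p88, p89, p90}, {75} × {p88, p89, p90}, {73, 74} × {p89, p90}, {73, 75} × {p89, p90}, {74, 75} × {p89, p90}, {73, 74} × {p88, p89, p90}, {73, 75} × {p88, p89, p90}, {73, 74, 75} × {p89, p90}, {74, 75} × {p88, p89, p90}, {73, 74, 75} × {p88, p89, p90}}; |τ_{X×Y}| = 64.

Enumerate products U × V with U ∈ τ_X, V ∈ τ_Y (deduplicated):
  ∅ × ∅ = {} (∅)
  {73} × {p90} = {(73,p90)}
  {74} × {p90} = {(74,p90)}
  {75} × {p90} = {(75,p90)}
  {73} × {p89, p90} = {(73,p89), (73,p90)}
  {73, 74} × {p90} = {(73,p90), (74,p90)}
  {73, 75} × {p90} = {(73,p90), (75,p90)}
  {74} × {p89, p90} = {(74,p89), (74,p90)}
  {74, 75} × {p90} = {(74,p90), (75,p90)}
  {75} × {p89, p90} = {(75,p89), (75,p90)}
  {73} × {p88, p89, p90} = {(73,p88), (73,p89), (73,p90)}
  {73, 74, 75} × {p90} = {(73,p90), (74,p90), (75,p90)}
  {74} × {p88, p89, p90} = {(74,p88), (74,p89), (74,p90)}
  {75} × {p88, p89, p90} = {(75,p88), (75,p89), (75,p90)}
  {73, 74} × {p89, p90} = {(73,p89), (73,p90), (74,p89), (74,p90)}
  {73, 75} × {p89, p90} = {(73,p89), (73,p90), (75,p89), (75,p90)}
  {74, 75} × {p89, p90} = {(74,p89), (74,p90), (75,p89), (75,p90)}
  {73, 74} × {p88, p89, p90} = {(73,p88), (73,p89), (73,p90), (74,p88), (74,p89), (74,p90)}
  {73, 75} × {p88, p89, p90} = {(73,p88), (73,p89), (73,p90), (75,p88), (75,p89), (75,p90)}
  {73, 74, 75} × {p89, p90} = {(73,p89), (73,p90), (74,p89), (74,p90), (75,p89), (75,p90)}
  {74, 75} × {p88, p89, p90} = {(74,p88), (74,p89), (74,p90), (75,p88), (75,p89), (75,p90)}
  {73, 74, 75} × {p88, p89, p90} = {(73,p88), (73,p89), (73,p90), (74,p88), (74,p89), (74,p90), (75,p88), (75,p89), (75,p90)}
These 22 distinct sets form the basis B.
Close under arbitrary unions to get τ_{X×Y}; counting gives |τ_{X×Y}| = 64.


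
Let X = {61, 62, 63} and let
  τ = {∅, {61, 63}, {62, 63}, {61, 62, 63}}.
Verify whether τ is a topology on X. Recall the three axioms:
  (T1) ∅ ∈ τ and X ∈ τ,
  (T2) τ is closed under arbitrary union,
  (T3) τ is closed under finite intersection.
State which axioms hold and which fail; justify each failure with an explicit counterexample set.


τ is NOT a topology on X.

Axiom (T1): ∅ ∈ τ? Yes; X ∈ τ? Yes.
Axiom (T2/T3): check pairwise unions and intersections of members of τ.
Counterexample for (T3): {61, 63} ∩ {62, 63} = {63} ∉ τ. Therefore τ is NOT a topology.


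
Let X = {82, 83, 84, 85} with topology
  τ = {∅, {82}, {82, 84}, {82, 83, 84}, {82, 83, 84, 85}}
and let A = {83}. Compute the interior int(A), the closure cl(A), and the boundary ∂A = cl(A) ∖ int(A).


int(A) = ∅, cl(A) = {83, 85}, ∂A = {83, 85}.

Closed sets in (X, τ) are complements of opens:
  closed(X, τ) = {∅, {85}, {83, 85}, {83, 84, 85}, {82, 83, 84, 85}}.
int(A) = ⋃ {U ∈ τ : U ⊆ A}. Opens contained in A: ∅.
Taking the union of these: int(A) = ∅.
cl(A) = ⋂ {C closed : A ⊆ C}. Closed sets containing A: {83, 85}, {83, 84, 85}, {82, 83, 84, 85}.
Intersecting these: cl(A) = {83, 85}.
∂A = cl(A) ∖ int(A) = {83, 85} ∖ ∅ = {83, 85}.


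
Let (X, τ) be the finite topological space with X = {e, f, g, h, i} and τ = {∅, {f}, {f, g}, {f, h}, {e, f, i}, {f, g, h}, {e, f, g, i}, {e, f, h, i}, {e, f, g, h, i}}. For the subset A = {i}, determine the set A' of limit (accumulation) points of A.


A' = {e}

For each x ∈ X, list the open sets U ∈ τ with x ∈ U, then check whether U ∩ (A ∖ {x}) ≠ ∅ for every such U.
  x = e: opens ∋ x are {e, f, i}, {e, f, g, i}, {e, f, h, i}, {e, f, g, h, i}; each meets A ∖ {e}, so x IS a limit point.
  x = f: open {f} ∋ x has {f} ∩ (A ∖ {f}) = ∅, so x is NOT a limit point.
  x = g: open {f, g} ∋ x has {f, g} ∩ (A ∖ {g}) = ∅, so x is NOT a limit point.
  x = h: open {f, h} ∋ x has {f, h} ∩ (A ∖ {h}) = ∅, so x is NOT a limit point.
  x = i: open {e, f, i} ∋ x has {e, f, i} ∩ (A ∖ {i}) = ∅, so x is NOT a limit point.
Collecting: A' = {e}.


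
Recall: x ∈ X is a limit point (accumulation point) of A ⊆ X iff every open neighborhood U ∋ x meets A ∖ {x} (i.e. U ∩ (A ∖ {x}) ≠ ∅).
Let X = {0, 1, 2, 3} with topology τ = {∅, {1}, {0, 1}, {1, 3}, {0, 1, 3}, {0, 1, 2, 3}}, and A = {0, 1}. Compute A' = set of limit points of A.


A' = {0, 2, 3}

For each x ∈ X, list the open sets U ∈ τ with x ∈ U, then check whether U ∩ (A ∖ {x}) ≠ ∅ for every such U.
  x = 0: opens ∋ x are {0, 1}, {0, 1, 3}, {0, 1, 2, 3}; each meets A ∖ {0}, so x IS a limit point.
  x = 1: open {1} ∋ x has {1} ∩ (A ∖ {1}) = ∅, so x is NOT a limit point.
  x = 2: opens ∋ x are {0, 1, 2, 3}; each meets A ∖ {2}, so x IS a limit point.
  x = 3: opens ∋ x are {1, 3}, {0, 1, 3}, {0, 1, 2, 3}; each meets A ∖ {3}, so x IS a limit point.
Collecting: A' = {0, 2, 3}.


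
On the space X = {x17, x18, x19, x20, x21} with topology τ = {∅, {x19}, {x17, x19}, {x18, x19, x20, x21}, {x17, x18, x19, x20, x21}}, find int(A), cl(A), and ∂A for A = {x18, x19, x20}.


int(A) = {x19}, cl(A) = {x17, x18, x19, x20, x21}, ∂A = {x17, x18, x20, x21}.

Closed sets in (X, τ) are complements of opens:
  closed(X, τ) = {∅, {x17}, {x18, x20, x21}, {x17, x18, x20, x21}, {x17, x18, x19, x20, x21}}.
int(A) = ⋃ {U ∈ τ : U ⊆ A}. Opens contained in A: ∅, {x19}.
Taking the union of these: int(A) = {x19}.
cl(A) = ⋂ {C closed : A ⊆ C}. Closed sets containing A: {x17, x18, x19, x20, x21}.
Intersecting these: cl(A) = {x17, x18, x19, x20, x21}.
∂A = cl(A) ∖ int(A) = {x17, x18, x19, x20, x21} ∖ {x19} = {x17, x18, x20, x21}.


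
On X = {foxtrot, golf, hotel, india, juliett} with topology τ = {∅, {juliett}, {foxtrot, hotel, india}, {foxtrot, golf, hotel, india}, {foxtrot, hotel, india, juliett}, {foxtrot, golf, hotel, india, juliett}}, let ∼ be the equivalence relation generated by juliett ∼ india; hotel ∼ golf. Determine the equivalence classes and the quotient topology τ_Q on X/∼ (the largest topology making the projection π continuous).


X/∼ = {[foxtrot], [golf=hotel], [india=juliett]}; |τ_Q| = 2.

Equivalence classes: [foxtrot], [golf=hotel], [india=juliett].
Quotient map π: X → X/∼ sends foxtrot ↦ [foxtrot], golf ↦ [golf=hotel], hotel ↦ [golf=hotel], india ↦ [india=juliett], juliett ↦ [india=juliett].
For each subset V ⊆ X/∼, compute π^{-1}(V) ⊆ X and check whether π^{-1}(V) ∈ τ. V is open in τ_Q iff π^{-1}(V) ∈ τ.
  V = {}: π^{-1}(V) = ∅ ∈ τ ✓.
  V = {[foxtrot]}: π^{-1}(V) = {foxtrot} ∉ τ ✗.
  V = {[golf=hotel]}: π^{-1}(V) = {golf, hotel} ∉ τ ✗.
  V = {[foxtrot], [golf=hotel]}: π^{-1}(V) = {foxtrot, golf, hotel} ∉ τ ✗.
  V = {[india=juliett]}: π^{-1}(V) = {india, juliett} ∉ τ ✗.
  V = {[foxtrot], [india=juliett]}: π^{-1}(V) = {foxtrot, india, juliett} ∉ τ ✗.
  V = {[golf=hotel], [india=juliett]}: π^{-1}(V) = {golf, hotel, india, juliett} ∉ τ ✗.
  V = {[foxtrot], [golf=hotel], [india=juliett]}: π^{-1}(V) = {foxtrot, golf, hotel, india, juliett} ∈ τ ✓.
Open sets in the quotient: τ_Q = {{}, {[foxtrot], [golf=hotel], [india=juliett]}} (2 elements).


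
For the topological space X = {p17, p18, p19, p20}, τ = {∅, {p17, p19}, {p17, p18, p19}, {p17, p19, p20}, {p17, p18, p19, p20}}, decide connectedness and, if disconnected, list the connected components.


(X, τ) is connected.

Find clopen sets (U ∈ τ with X ∖ U ∈ τ):
  U = ∅, X ∖ U = {p17, p18, p19, p20} — both open, so U is clopen.
  U = {p17, p18, p19, p20}, X ∖ U = ∅ — both open, so U is clopen.
Only trivial clopens (∅ and X) exist, so (X, τ) is connected.
Compute connected components by grouping points that agree on all clopens:
  component: {p17, p18, p19, p20}


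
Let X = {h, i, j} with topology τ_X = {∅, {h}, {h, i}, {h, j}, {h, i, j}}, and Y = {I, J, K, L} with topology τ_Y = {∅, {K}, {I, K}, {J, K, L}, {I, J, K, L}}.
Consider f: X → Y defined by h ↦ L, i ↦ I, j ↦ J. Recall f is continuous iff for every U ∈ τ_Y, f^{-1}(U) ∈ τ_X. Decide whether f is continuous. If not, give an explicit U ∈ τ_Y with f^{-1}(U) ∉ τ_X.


f is NOT continuous.

Compute f^{-1}(U) for each U ∈ τ_Y:
  U = ∅: f^{-1}(U) = ∅ ∈ τ_X ✓.
  U = {K}: f^{-1}(U) = ∅ ∈ τ_X ✓.
  U = {I, K}: f^{-1}(U) = {i} ∉ τ_X ✗.
  U = {J, K, L}: f^{-1}(U) = {h, j} ∈ τ_X ✓.
  U = {I, J, K, L}: f^{-1}(U) = {h, i, j} ∈ τ_X ✓.
Found U = {I, K} with f^{-1}(U) = {i} not in τ_X. Therefore f is NOT continuous.


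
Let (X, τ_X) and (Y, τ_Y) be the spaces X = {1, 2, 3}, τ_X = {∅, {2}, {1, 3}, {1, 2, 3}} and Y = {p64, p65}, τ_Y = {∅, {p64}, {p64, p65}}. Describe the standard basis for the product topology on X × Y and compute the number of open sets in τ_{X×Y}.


Basis B = {∅ × ∅, {2} × {p64}, {1, 3} × {p64}, {2} × {p64, p65}, {1, 2, 3} × {p64}, {1, 3} × {p64, p65}, {1, 2, 3} × {p64, p65}}; |τ_{X×Y}| = 9.

Enumerate products U × V with U ∈ τ_X, V ∈ τ_Y (deduplicated):
  ∅ × ∅ = {} (∅)
  {2} × {p64} = {(2,p64)}
  {1, 3} × {p64} = {(1,p64), (3,p64)}
  {2} × {p64, p65} = {(2,p64), (2,p65)}
  {1, 2, 3} × {p64} = {(1,p64), (2,p64), (3,p64)}
  {1, 3} × {p64, p65} = {(1,p64), (1,p65), (3,p64), (3,p65)}
  {1, 2, 3} × {p64, p65} = {(1,p64), (1,p65), (2,p64), (2,p65), (3,p64), (3,p65)}
These 7 distinct sets form the basis B.
Close under arbitrary unions to get τ_{X×Y}; counting gives |τ_{X×Y}| = 9.


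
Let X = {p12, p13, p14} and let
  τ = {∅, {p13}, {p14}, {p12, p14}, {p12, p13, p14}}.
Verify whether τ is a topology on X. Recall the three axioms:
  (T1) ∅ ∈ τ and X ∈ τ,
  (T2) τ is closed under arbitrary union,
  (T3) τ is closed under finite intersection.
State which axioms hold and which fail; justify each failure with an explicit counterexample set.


τ is NOT a topology on X.

Axiom (T1): ∅ ∈ τ? Yes; X ∈ τ? Yes.
Axiom (T2/T3): check pairwise unions and intersections of members of τ.
Counterexample for (T2): {p13} ∪ {p14} = {p13, p14} ∉ τ. Therefore τ is NOT a topology.


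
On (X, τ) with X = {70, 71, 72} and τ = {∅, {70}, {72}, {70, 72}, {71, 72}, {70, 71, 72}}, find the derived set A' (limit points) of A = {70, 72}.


A' = {71}

For each x ∈ X, list the open sets U ∈ τ with x ∈ U, then check whether U ∩ (A ∖ {x}) ≠ ∅ for every such U.
  x = 70: open {70} ∋ x has {70} ∩ (A ∖ {70}) = ∅, so x is NOT a limit point.
  x = 71: opens ∋ x are {71, 72}, {70, 71, 72}; each meets A ∖ {71}, so x IS a limit point.
  x = 72: open {72} ∋ x has {72} ∩ (A ∖ {72}) = ∅, so x is NOT a limit point.
Collecting: A' = {71}.


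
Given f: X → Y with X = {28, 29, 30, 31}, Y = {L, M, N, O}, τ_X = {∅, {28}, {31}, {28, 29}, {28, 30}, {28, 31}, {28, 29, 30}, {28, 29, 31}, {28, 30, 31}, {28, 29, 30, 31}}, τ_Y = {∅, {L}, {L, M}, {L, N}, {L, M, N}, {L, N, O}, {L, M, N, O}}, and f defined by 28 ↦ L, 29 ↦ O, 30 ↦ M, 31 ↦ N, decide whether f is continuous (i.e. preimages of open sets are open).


f IS continuous.

Compute f^{-1}(U) for each U ∈ τ_Y:
  U = ∅: f^{-1}(U) = ∅ ∈ τ_X ✓.
  U = {L}: f^{-1}(U) = {28} ∈ τ_X ✓.
  U = {L, M}: f^{-1}(U) = {28, 30} ∈ τ_X ✓.
  U = {L, N}: f^{-1}(U) = {28, 31} ∈ τ_X ✓.
  U = {L, M, N}: f^{-1}(U) = {28, 30, 31} ∈ τ_X ✓.
  U = {L, N, O}: f^{-1}(U) = {28, 29, 31} ∈ τ_X ✓.
  U = {L, M, N, O}: f^{-1}(U) = {28, 29, 30, 31} ∈ τ_X ✓.
Every preimage lies in τ_X, so f IS continuous.


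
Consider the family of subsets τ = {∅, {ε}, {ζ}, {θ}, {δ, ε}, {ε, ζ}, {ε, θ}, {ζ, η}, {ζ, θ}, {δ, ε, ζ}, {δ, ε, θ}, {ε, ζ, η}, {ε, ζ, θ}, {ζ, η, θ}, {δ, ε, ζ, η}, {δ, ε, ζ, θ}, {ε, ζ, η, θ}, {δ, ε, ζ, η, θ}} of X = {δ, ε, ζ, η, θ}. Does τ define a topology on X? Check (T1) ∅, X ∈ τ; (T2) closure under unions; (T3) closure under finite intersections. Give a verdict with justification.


τ IS a topology on X.

Axiom (T1): ∅ ∈ τ? Yes; X ∈ τ? Yes.
Axiom (T2/T3): check pairwise unions and intersections of members of τ.
All pairwise intersections and unions checked — each lies in τ. Therefore τ satisfies (T1), (T2), (T3): it IS a topology on X.


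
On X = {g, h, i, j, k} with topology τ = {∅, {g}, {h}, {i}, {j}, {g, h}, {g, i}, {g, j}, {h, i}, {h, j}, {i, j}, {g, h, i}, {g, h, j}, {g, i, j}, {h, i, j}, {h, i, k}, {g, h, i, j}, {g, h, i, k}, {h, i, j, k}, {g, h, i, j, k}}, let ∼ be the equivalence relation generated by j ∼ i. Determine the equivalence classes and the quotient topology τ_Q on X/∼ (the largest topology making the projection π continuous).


X/∼ = {[g], [h], [i=j], [k]}; |τ_Q| = 10.

Equivalence classes: [g], [h], [i=j], [k].
Quotient map π: X → X/∼ sends g ↦ [g], h ↦ [h], i ↦ [i=j], j ↦ [i=j], k ↦ [k].
For each subset V ⊆ X/∼, compute π^{-1}(V) ⊆ X and check whether π^{-1}(V) ∈ τ. V is open in τ_Q iff π^{-1}(V) ∈ τ.
  V = {}: π^{-1}(V) = ∅ ∈ τ ✓.
  V = {[g]}: π^{-1}(V) = {g} ∈ τ ✓.
  V = {[h]}: π^{-1}(V) = {h} ∈ τ ✓.
  V = {[g], [h]}: π^{-1}(V) = {g, h} ∈ τ ✓.
  V = {[i=j]}: π^{-1}(V) = {i, j} ∈ τ ✓.
  V = {[g], [i=j]}: π^{-1}(V) = {g, i, j} ∈ τ ✓.
  V = {[h], [i=j]}: π^{-1}(V) = {h, i, j} ∈ τ ✓.
  V = {[g], [h], [i=j]}: π^{-1}(V) = {g, h, i, j} ∈ τ ✓.
  V = {[k]}: π^{-1}(V) = {k} ∉ τ ✗.
  V = {[g], [k]}: π^{-1}(V) = {g, k} ∉ τ ✗.
  V = {[h], [k]}: π^{-1}(V) = {h, k} ∉ τ ✗.
  V = {[g], [h], [k]}: π^{-1}(V) = {g, h, k} ∉ τ ✗.
  V = {[i=j], [k]}: π^{-1}(V) = {i, j, k} ∉ τ ✗.
  V = {[g], [i=j], [k]}: π^{-1}(V) = {g, i, j, k} ∉ τ ✗.
  V = {[h], [i=j], [k]}: π^{-1}(V) = {h, i, j, k} ∈ τ ✓.
  V = {[g], [h], [i=j], [k]}: π^{-1}(V) = {g, h, i, j, k} ∈ τ ✓.
Open sets in the quotient: τ_Q = {{}, {[g]}, {[h]}, {[g], [h]}, {[i=j]}, {[g], [i=j]}, {[h], [i=j]}, {[g], [h], [i=j]}, {[h], [i=j], [k]}, {[g], [h], [i=j], [k]}} (10 elements).


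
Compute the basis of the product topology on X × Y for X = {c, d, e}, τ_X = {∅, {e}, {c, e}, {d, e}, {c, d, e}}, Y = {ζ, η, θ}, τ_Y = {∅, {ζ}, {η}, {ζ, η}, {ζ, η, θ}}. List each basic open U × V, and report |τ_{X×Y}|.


Basis B = {∅ × ∅, {e} × {ζ}, {e} × {η}, {c, e} × {ζ}, {c, e} × {η}, {d, e} × {ζ}, {d, e} × {η}, {e} × {ζ, η}, {c, d, e} × {ζ}, {c, d, e} × {η}, {e} × {ζ, η, θ}, {c, e} × {ζ, η}, {d, e} × {ζ, η}, {c, e} × {ζ, η, θ}, {c, d, e} × {ζ, η}, {d, e} × {ζ, η, θ}, {c, d, e} × {ζ, η, θ}}; |τ_{X×Y}| = 50.

Enumerate products U × V with U ∈ τ_X, V ∈ τ_Y (deduplicated):
  ∅ × ∅ = {} (∅)
  {e} × {ζ} = {(e,ζ)}
  {e} × {η} = {(e,η)}
  {c, e} × {ζ} = {(c,ζ), (e,ζ)}
  {c, e} × {η} = {(c,η), (e,η)}
  {d, e} × {ζ} = {(d,ζ), (e,ζ)}
  {d, e} × {η} = {(d,η), (e,η)}
  {e} × {ζ, η} = {(e,ζ), (e,η)}
  {c, d, e} × {ζ} = {(c,ζ), (d,ζ), (e,ζ)}
  {c, d, e} × {η} = {(c,η), (d,η), (e,η)}
  {e} × {ζ, η, θ} = {(e,ζ), (e,η), (e,θ)}
  {c, e} × {ζ, η} = {(c,ζ), (c,η), (e,ζ), (e,η)}
  {d, e} × {ζ, η} = {(d,ζ), (d,η), (e,ζ), (e,η)}
  {c, e} × {ζ, η, θ} = {(c,ζ), (c,η), (c,θ), (e,ζ), (e,η), (e,θ)}
  {c, d, e} × {ζ, η} = {(c,ζ), (c,η), (d,ζ), (d,η), (e,ζ), (e,η)}
  {d, e} × {ζ, η, θ} = {(d,ζ), (d,η), (d,θ), (e,ζ), (e,η), (e,θ)}
  {c, d, e} × {ζ, η, θ} = {(c,ζ), (c,η), (c,θ), (d,ζ), (d,η), (d,θ), (e,ζ), (e,η), (e,θ)}
These 17 distinct sets form the basis B.
Close under arbitrary unions to get τ_{X×Y}; counting gives |τ_{X×Y}| = 50.


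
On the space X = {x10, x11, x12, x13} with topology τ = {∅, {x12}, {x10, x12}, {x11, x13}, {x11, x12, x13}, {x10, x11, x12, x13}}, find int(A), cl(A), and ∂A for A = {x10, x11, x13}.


int(A) = {x11, x13}, cl(A) = {x10, x11, x13}, ∂A = {x10}.

Closed sets in (X, τ) are complements of opens:
  closed(X, τ) = {∅, {x10}, {x10, x12}, {x11, x13}, {x10, x11, x13}, {x10, x11, x12, x13}}.
int(A) = ⋃ {U ∈ τ : U ⊆ A}. Opens contained in A: ∅, {x11, x13}.
Taking the union of these: int(A) = {x11, x13}.
cl(A) = ⋂ {C closed : A ⊆ C}. Closed sets containing A: {x10, x11, x13}, {x10, x11, x12, x13}.
Intersecting these: cl(A) = {x10, x11, x13}.
∂A = cl(A) ∖ int(A) = {x10, x11, x13} ∖ {x11, x13} = {x10}.


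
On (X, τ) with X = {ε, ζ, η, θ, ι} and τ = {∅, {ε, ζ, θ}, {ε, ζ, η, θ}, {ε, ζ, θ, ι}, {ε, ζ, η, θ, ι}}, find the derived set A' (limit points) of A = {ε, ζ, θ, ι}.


A' = {ε, ζ, η, θ, ι}

For each x ∈ X, list the open sets U ∈ τ with x ∈ U, then check whether U ∩ (A ∖ {x}) ≠ ∅ for every such U.
  x = ε: opens ∋ x are {ε, ζ, θ}, {ε, ζ, η, θ}, {ε, ζ, θ, ι}, {ε, ζ, η, θ, ι}; each meets A ∖ {ε}, so x IS a limit point.
  x = ζ: opens ∋ x are {ε, ζ, θ}, {ε, ζ, η, θ}, {ε, ζ, θ, ι}, {ε, ζ, η, θ, ι}; each meets A ∖ {ζ}, so x IS a limit point.
  x = η: opens ∋ x are {ε, ζ, η, θ}, {ε, ζ, η, θ, ι}; each meets A ∖ {η}, so x IS a limit point.
  x = θ: opens ∋ x are {ε, ζ, θ}, {ε, ζ, η, θ}, {ε, ζ, θ, ι}, {ε, ζ, η, θ, ι}; each meets A ∖ {θ}, so x IS a limit point.
  x = ι: opens ∋ x are {ε, ζ, θ, ι}, {ε, ζ, η, θ, ι}; each meets A ∖ {ι}, so x IS a limit point.
Collecting: A' = {ε, ζ, η, θ, ι}.


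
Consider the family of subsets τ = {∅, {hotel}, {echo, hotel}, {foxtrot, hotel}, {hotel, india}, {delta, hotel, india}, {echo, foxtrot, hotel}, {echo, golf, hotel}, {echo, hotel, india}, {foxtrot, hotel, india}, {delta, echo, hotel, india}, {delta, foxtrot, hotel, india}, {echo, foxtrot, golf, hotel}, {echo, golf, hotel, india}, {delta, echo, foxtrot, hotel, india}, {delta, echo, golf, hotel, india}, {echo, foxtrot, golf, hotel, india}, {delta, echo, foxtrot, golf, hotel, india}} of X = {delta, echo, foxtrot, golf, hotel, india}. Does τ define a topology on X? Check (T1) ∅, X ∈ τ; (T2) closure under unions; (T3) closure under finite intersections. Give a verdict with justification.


τ is NOT a topology on X.

Axiom (T1): ∅ ∈ τ? Yes; X ∈ τ? Yes.
Axiom (T2/T3): check pairwise unions and intersections of members of τ.
Counterexample for (T2): {echo, hotel} ∪ {foxtrot, hotel, india} = {echo, foxtrot, hotel, india} ∉ τ. Therefore τ is NOT a topology.


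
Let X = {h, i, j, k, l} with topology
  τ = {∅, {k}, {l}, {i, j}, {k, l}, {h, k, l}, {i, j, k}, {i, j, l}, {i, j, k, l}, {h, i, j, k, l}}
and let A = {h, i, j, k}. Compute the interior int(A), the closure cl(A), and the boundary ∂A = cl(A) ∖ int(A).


int(A) = {i, j, k}, cl(A) = {h, i, j, k}, ∂A = {h}.

Closed sets in (X, τ) are complements of opens:
  closed(X, τ) = {∅, {h}, {h, k}, {h, l}, {i, j}, {h, i, j}, {h, k, l}, {h, i, j, k}, {h, i, j, l}, {h, i, j, k, l}}.
int(A) = ⋃ {U ∈ τ : U ⊆ A}. Opens contained in A: ∅, {k}, {i, j}, {i, j, k}.
Taking the union of these: int(A) = {i, j, k}.
cl(A) = ⋂ {C closed : A ⊆ C}. Closed sets containing A: {h, i, j, k}, {h, i, j, k, l}.
Intersecting these: cl(A) = {h, i, j, k}.
∂A = cl(A) ∖ int(A) = {h, i, j, k} ∖ {i, j, k} = {h}.


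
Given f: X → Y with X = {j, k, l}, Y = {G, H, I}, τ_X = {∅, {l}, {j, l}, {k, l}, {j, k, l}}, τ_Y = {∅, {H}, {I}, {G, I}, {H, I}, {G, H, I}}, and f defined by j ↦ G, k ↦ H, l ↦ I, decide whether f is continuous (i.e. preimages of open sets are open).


f is NOT continuous.

Compute f^{-1}(U) for each U ∈ τ_Y:
  U = ∅: f^{-1}(U) = ∅ ∈ τ_X ✓.
  U = {H}: f^{-1}(U) = {k} ∉ τ_X ✗.
  U = {I}: f^{-1}(U) = {l} ∈ τ_X ✓.
  U = {G, I}: f^{-1}(U) = {j, l} ∈ τ_X ✓.
  U = {H, I}: f^{-1}(U) = {k, l} ∈ τ_X ✓.
  U = {G, H, I}: f^{-1}(U) = {j, k, l} ∈ τ_X ✓.
Found U = {H} with f^{-1}(U) = {k} not in τ_X. Therefore f is NOT continuous.


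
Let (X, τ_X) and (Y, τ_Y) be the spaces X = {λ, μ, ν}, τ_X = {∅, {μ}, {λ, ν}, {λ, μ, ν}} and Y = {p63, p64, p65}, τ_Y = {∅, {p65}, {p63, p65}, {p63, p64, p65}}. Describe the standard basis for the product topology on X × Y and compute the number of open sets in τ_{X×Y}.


Basis B = {∅ × ∅, {μ} × {p65}, {λ, ν} × {p65}, {μ} × {p63, p65}, {λ, μ, ν} × {p65}, {μ} × {p63, p64, p65}, {λ, ν} × {p63, p65}, {λ, ν} × {p63, p64, p65}, {λ, μ, ν} × {p63, p65}, {λ, μ, ν} × {p63, p64, p65}}; |τ_{X×Y}| = 16.

Enumerate products U × V with U ∈ τ_X, V ∈ τ_Y (deduplicated):
  ∅ × ∅ = {} (∅)
  {μ} × {p65} = {(μ,p65)}
  {λ, ν} × {p65} = {(λ,p65), (ν,p65)}
  {μ} × {p63, p65} = {(μ,p63), (μ,p65)}
  {λ, μ, ν} × {p65} = {(λ,p65), (μ,p65), (ν,p65)}
  {μ} × {p63, p64, p65} = {(μ,p63), (μ,p64), (μ,p65)}
  {λ, ν} × {p63, p65} = {(λ,p63), (λ,p65), (ν,p63), (ν,p65)}
  {λ, ν} × {p63, p64, p65} = {(λ,p63), (λ,p64), (λ,p65), (ν,p63), (ν,p64), (ν,p65)}
  {λ, μ, ν} × {p63, p65} = {(λ,p63), (λ,p65), (μ,p63), (μ,p65), (ν,p63), (ν,p65)}
  {λ, μ, ν} × {p63, p64, p65} = {(λ,p63), (λ,p64), (λ,p65), (μ,p63), (μ,p64), (μ,p65), (ν,p63), (ν,p64), (ν,p65)}
These 10 distinct sets form the basis B.
Close under arbitrary unions to get τ_{X×Y}; counting gives |τ_{X×Y}| = 16.


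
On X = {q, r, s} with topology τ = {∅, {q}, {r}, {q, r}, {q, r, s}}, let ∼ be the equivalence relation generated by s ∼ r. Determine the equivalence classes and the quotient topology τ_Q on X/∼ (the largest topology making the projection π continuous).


X/∼ = {[q], [r=s]}; |τ_Q| = 3.

Equivalence classes: [q], [r=s].
Quotient map π: X → X/∼ sends q ↦ [q], r ↦ [r=s], s ↦ [r=s].
For each subset V ⊆ X/∼, compute π^{-1}(V) ⊆ X and check whether π^{-1}(V) ∈ τ. V is open in τ_Q iff π^{-1}(V) ∈ τ.
  V = {}: π^{-1}(V) = ∅ ∈ τ ✓.
  V = {[q]}: π^{-1}(V) = {q} ∈ τ ✓.
  V = {[r=s]}: π^{-1}(V) = {r, s} ∉ τ ✗.
  V = {[q], [r=s]}: π^{-1}(V) = {q, r, s} ∈ τ ✓.
Open sets in the quotient: τ_Q = {{}, {[q]}, {[q], [r=s]}} (3 elements).


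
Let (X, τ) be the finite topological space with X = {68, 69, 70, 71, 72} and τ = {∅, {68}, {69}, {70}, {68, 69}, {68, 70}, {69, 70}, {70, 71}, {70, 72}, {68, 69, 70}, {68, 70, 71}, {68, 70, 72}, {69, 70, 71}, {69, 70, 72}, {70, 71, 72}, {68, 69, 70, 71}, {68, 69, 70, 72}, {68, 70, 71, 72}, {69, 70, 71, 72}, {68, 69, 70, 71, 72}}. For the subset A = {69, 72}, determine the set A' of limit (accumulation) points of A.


A' = ∅

For each x ∈ X, list the open sets U ∈ τ with x ∈ U, then check whether U ∩ (A ∖ {x}) ≠ ∅ for every such U.
  x = 68: open {68} ∋ x has {68} ∩ (A ∖ {68}) = ∅, so x is NOT a limit point.
  x = 69: open {69} ∋ x has {69} ∩ (A ∖ {69}) = ∅, so x is NOT a limit point.
  x = 70: open {70} ∋ x has {70} ∩ (A ∖ {70}) = ∅, so x is NOT a limit point.
  x = 71: open {70, 71} ∋ x has {70, 71} ∩ (A ∖ {71}) = ∅, so x is NOT a limit point.
  x = 72: open {70, 72} ∋ x has {70, 72} ∩ (A ∖ {72}) = ∅, so x is NOT a limit point.
Collecting: A' = ∅.


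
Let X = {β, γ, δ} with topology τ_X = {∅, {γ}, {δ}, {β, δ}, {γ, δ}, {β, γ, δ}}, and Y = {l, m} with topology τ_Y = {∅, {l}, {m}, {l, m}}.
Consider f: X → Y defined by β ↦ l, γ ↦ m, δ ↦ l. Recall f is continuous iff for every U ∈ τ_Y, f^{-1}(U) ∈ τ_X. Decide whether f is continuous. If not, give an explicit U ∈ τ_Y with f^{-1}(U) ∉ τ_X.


f IS continuous.

Compute f^{-1}(U) for each U ∈ τ_Y:
  U = ∅: f^{-1}(U) = ∅ ∈ τ_X ✓.
  U = {l}: f^{-1}(U) = {β, δ} ∈ τ_X ✓.
  U = {m}: f^{-1}(U) = {γ} ∈ τ_X ✓.
  U = {l, m}: f^{-1}(U) = {β, γ, δ} ∈ τ_X ✓.
Every preimage lies in τ_X, so f IS continuous.
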